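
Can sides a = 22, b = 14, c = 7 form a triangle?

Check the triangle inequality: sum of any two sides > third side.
a + b vs c: 22 + 14 = 36 > 7  ✓
a + c vs b: 22 + 7 = 29 > 14  ✓
b + c vs a: 14 + 7 = 21 ≤ 22  ✗

No: 14 + 7 = 21 is not > 22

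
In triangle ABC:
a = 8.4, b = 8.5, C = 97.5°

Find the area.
Two sides and the included angle (SAS): A = ½·a·b·sin(C) = ½·8.4·8.5·sin(97.5°)
sin(97.5°) ≈ 0.991445
A ≈ ½·71.4·0.991445 = 35.7·0.991445 ≈ 35.3946

Area = 35.39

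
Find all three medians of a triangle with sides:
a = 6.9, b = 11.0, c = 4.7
Median formula: m_a = ½√(2b² + 2c² − a²) (and cyclically). a² = 47.61, b² = 121, c² = 22.09.
m_a = ½√(2·121 + 2·22.09 − 47.61) = ½√238.57 ≈ ½·15.4457 ≈ 7.72286
m_b = ½√(2·47.61 + 2·22.09 − 121) = ½√18.4 ≈ ½·4.28952 ≈ 2.14476
m_c = ½√(2·47.61 + 2·121 − 22.09) = ½√315.13 ≈ ½·17.7519 ≈ 8.87595

m_a = 7.723, m_b = 2.145, m_c = 8.876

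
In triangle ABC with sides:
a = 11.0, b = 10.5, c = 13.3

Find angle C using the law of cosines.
c² = a² + b² − 2ab·cos(C)  ⇒  cos(C) = (a² + b² − c²)/(2ab)
cos(C) = (11.0² + 10.5² − 13.3²)/(2·11.0·10.5) = (121 + 110.25 − 176.89)/231 = 54.36/231 ≈ 0.235325
C = arccos(0.235325) ≈ 76.3892°

C = 76.39°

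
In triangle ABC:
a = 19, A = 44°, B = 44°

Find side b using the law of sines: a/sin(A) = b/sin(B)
a/sin(A) = b/sin(B)  ⇒  b = a·sin(B)/sin(A) = 19·sin(44°)/sin(44°)
sin(44°) ≈ 0.694658, sin(44°) ≈ 0.694658
b ≈ 19·0.694658/0.694658 ≈ 13.1985/0.694658 ≈ 19

b = 19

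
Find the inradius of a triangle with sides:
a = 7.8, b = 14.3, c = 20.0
r = Area/s where s is the semi-perimeter.
s = (7.8 + 14.3 + 20.0)/2 = 42.1/2 = 21.05
Area = √(s(s−a)(s−b)(s−c)) = √(21.05·13.25·6.75·1.05) ≈ √1976.79 ≈ 44.4611
r ≈ 44.4611/21.05 ≈ 2.11217

r = 2.112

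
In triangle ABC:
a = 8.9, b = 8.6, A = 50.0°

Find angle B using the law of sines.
a/sin(A) = b/sin(B)  ⇒  sin(B) = b·sin(A)/a = 8.6·sin(50.0°)/8.9
sin(50.0°) ≈ 0.766044
sin(B) ≈ 8.6·0.766044/8.9 ≈ 6.58798/8.9 ≈ 0.740223
B = arcsin(0.740223) ≈ 47.7504°
(Since b ≤ a we need B ≤ A, so the obtuse alternative 180° − 47.7504° ≈ 132.25° is rejected.)

B = 47.75°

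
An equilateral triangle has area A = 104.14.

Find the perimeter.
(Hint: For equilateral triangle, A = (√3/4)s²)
A = (√3/4)s²  ⇒  s² = 4A/√3 = 4·104.14/√3 = 416.56/1.73205 ≈ 240.501
s ≈ √240.501 ≈ 15.5081
Perimeter = 3s ≈ 3·15.5081 ≈ 46.5243

Perimeter = 46.52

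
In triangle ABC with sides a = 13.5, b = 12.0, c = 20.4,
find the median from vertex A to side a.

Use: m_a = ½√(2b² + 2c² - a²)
m_a = ½√(2·12.0² + 2·20.4² − 13.5²) = ½√(2·144 + 2·416.16 − 182.25) = ½√(288 + 832.32 − 182.25) = ½√938.07
√938.07 ≈ 30.6279, so m_a ≈ 15.314

m_a = 15.31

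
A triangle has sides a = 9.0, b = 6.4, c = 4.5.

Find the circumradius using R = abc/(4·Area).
First find the area with Heron's formula.
s = (9.0 + 6.4 + 4.5)/2 = 9.95
Area = √(s(s−a)(s−b)(s−c)) = √(9.95·0.95·3.55·5.45) ≈ √182.882 ≈ 13.5234
abc = 9.0·6.4·4.5 = 259.2
R = abc/(4·Area) ≈ 259.2/(4·13.5234) = 259.2/54.0936 ≈ 4.7917

R = 4.792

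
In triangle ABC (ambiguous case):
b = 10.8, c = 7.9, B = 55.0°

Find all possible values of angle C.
b/sin(B) = c/sin(C)  ⇒  sin(C) = c·sin(B)/b = 7.9·sin(55.0°)/10.8
sin(55.0°) ≈ 0.819152
sin(C) ≈ 7.9·0.819152/10.8 ≈ 6.4713/10.8 ≈ 0.599195
Candidate 1: C₁ = arcsin(0.599195) ≈ 36.8122°  →  A = 180° − 55.0° − 36.8122° ≈ 88.1878° > 0, valid
Candidate 2: C₂ = 180° − C₁ ≈ 143.188°  →  A = 180° − 55.0° − 143.188° ≈ -18.1878° ≤ 0, not a valid triangle

C = 36.81° (one solution)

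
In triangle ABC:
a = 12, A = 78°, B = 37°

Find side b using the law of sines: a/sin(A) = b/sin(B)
a/sin(A) = b/sin(B)  ⇒  b = a·sin(B)/sin(A) = 12·sin(37°)/sin(78°)
sin(37°) ≈ 0.601815, sin(78°) ≈ 0.978148
b ≈ 12·0.601815/0.978148 ≈ 7.22178/0.978148 ≈ 7.38312

b = 7.383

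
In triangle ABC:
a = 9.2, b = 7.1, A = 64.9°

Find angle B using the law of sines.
a/sin(A) = b/sin(B)  ⇒  sin(B) = b·sin(A)/a = 7.1·sin(64.9°)/9.2
sin(64.9°) ≈ 0.905569
sin(B) ≈ 7.1·0.905569/9.2 ≈ 6.42954/9.2 ≈ 0.698863
B = arcsin(0.698863) ≈ 44.3358°
(Since b ≤ a we need B ≤ A, so the obtuse alternative 180° − 44.3358° ≈ 135.664° is rejected.)

B = 44.34°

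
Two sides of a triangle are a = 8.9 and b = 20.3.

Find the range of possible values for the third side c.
Triangle inequality: |a − b| < c < a + b
|a − b| = |8.9 − 20.3| = 11.4
a + b = 8.9 + 20.3 = 29.2

11.4 < c < 29.2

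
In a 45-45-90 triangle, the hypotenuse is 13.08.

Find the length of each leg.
In a 45-45-90 triangle hypotenuse = leg·√2, so leg = hypotenuse/√2.
Leg = 13.08/√2 ≈ 13.08/1.41421 ≈ 9.24896

Each leg = 9.249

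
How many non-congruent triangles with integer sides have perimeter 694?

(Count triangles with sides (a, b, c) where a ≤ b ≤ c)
Let a ≤ b ≤ c with a + b + c = 694. The only binding inequality is a + b > c, i.e. 694 − c > c, so c < 694/2; and c ≥ 694/3 since c is the largest side.
So 232 ≤ c ≤ 346. For each c, b runs from ⌈(694 − c)/2⌉ up to c (then a = 694 − b − c satisfies 1 ≤ a ≤ b automatically), giving c − ⌈(694 − c)/2⌉ + 1 choices.
Summing over c: 2 + 3 + 5 + 6 + … + 171 + 173  (115 terms, c = 232, …, 346) = 10034
Check (closed form: nearest integer to p²/48 for even p, (p+3)²/48 for odd p): 694²/48 = 481636/48 ≈ 10034.08 → 10034

10034 triangles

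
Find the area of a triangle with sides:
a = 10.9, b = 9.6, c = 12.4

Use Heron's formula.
s = (10.9 + 9.6 + 12.4)/2 = 32.9/2 = 16.45
s − a = 5.55, s − b = 6.85, s − c = 4.05
s(s−a)(s−b)(s−c) = 16.45·5.55·6.85·4.05 ≈ 2532.82
Area = √2532.82 ≈ 50.3271

Area = 50.33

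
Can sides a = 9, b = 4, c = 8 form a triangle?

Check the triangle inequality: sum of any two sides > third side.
a + b vs c: 9 + 4 = 13 > 8  ✓
a + c vs b: 9 + 8 = 17 > 4  ✓
b + c vs a: 4 + 8 = 12 > 9  ✓

Yes, triangle inequality satisfied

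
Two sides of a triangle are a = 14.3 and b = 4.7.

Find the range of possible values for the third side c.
Triangle inequality: |a − b| < c < a + b
|a − b| = |14.3 − 4.7| = 9.6
a + b = 14.3 + 4.7 = 19

9.6 < c < 19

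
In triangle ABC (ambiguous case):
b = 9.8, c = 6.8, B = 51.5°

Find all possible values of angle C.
b/sin(B) = c/sin(C)  ⇒  sin(C) = c·sin(B)/b = 6.8·sin(51.5°)/9.8
sin(51.5°) ≈ 0.782608
sin(C) ≈ 6.8·0.782608/9.8 ≈ 5.32174/9.8 ≈ 0.543034
Candidate 1: C₁ = arcsin(0.543034) ≈ 32.8904°  →  A = 180° − 51.5° − 32.8904° ≈ 95.6096° > 0, valid
Candidate 2: C₂ = 180° − C₁ ≈ 147.11°  →  A = 180° − 51.5° − 147.11° ≈ -18.6096° ≤ 0, not a valid triangle

C = 32.89° (one solution)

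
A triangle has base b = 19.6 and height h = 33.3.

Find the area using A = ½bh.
A = ½·b·h = ½·19.6·33.3 = ½·652.68 = 326.34

Area = 326.34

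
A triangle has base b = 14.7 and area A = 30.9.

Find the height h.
A = ½·b·h  ⇒  h = 2A/b = 2·30.9/14.7 = 61.8/14.7 ≈ 4.20408

h = 4.204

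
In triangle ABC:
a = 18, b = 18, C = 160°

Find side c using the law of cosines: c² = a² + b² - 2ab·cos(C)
c² = 18² + 18² − 2·18·18·cos(160°)
cos(160°) ≈ -0.939693
c² ≈ 324 + 324 − 648·(-0.939693) ≈ 648 + 608.921 ≈ 1256.92
c ≈ √1256.92 ≈ 35.4531

c = 35.45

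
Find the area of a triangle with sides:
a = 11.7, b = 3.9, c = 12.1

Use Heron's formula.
s = (11.7 + 3.9 + 12.1)/2 = 27.7/2 = 13.85
s − a = 2.15, s − b = 9.95, s − c = 1.75
s(s−a)(s−b)(s−c) = 13.85·2.15·9.95·1.75 ≈ 518.501
Area = √518.501 ≈ 22.7706

Area = 22.77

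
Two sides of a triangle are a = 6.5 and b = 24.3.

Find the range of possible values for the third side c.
Triangle inequality: |a − b| < c < a + b
|a − b| = |6.5 − 24.3| = 17.8
a + b = 6.5 + 24.3 = 30.8

17.8 < c < 30.8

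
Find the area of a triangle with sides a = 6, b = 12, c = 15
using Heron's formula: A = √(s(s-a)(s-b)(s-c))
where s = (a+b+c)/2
s = (6 + 12 + 15)/2 = 33/2 = 16.5
s − a = 10.5, s − b = 4.5, s − c = 1.5
s(s−a)(s−b)(s−c) = 16.5·10.5·4.5·1.5 = 1169.4375
Area = √1169.4375 ≈ 34.197

s = 16.5, Area = 34.2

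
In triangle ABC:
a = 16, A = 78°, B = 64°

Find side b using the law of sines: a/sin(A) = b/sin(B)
a/sin(A) = b/sin(B)  ⇒  b = a·sin(B)/sin(A) = 16·sin(64°)/sin(78°)
sin(64°) ≈ 0.898794, sin(78°) ≈ 0.978148
b ≈ 16·0.898794/0.978148 ≈ 14.3807/0.978148 ≈ 14.702

b = 14.7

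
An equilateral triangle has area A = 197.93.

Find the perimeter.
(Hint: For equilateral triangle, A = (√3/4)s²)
A = (√3/4)s²  ⇒  s² = 4A/√3 = 4·197.93/√3 = 791.72/1.73205 ≈ 457.1
s ≈ √457.1 ≈ 21.3799
Perimeter = 3s ≈ 3·21.3799 ≈ 64.1397

Perimeter = 64.14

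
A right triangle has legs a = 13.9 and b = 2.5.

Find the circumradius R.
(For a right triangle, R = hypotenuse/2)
Hypotenuse c = √(a² + b²) = √(193.21 + 6.25) = √199.46 ≈ 14.123
R = c/2 ≈ 14.123/2 ≈ 7.06152

R = 7.062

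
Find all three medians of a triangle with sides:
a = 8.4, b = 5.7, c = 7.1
Median formula: m_a = ½√(2b² + 2c² − a²) (and cyclically). a² = 70.56, b² = 32.49, c² = 50.41.
m_a = ½√(2·32.49 + 2·50.41 − 70.56) = ½√95.24 ≈ ½·9.7591 ≈ 4.87955
m_b = ½√(2·70.56 + 2·50.41 − 32.49) = ½√209.45 ≈ ½·14.4724 ≈ 7.23619
m_c = ½√(2·70.56 + 2·32.49 − 50.41) = ½√155.69 ≈ ½·12.4776 ≈ 6.23879

m_a = 4.88, m_b = 7.236, m_c = 6.239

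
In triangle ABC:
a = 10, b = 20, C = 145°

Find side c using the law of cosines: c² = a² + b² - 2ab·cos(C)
c² = 10² + 20² − 2·10·20·cos(145°)
cos(145°) ≈ -0.819152
c² ≈ 100 + 400 − 400·(-0.819152) ≈ 500 + 327.661 ≈ 827.661
c ≈ √827.661 ≈ 28.7691

c = 28.77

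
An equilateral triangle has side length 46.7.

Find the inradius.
r = Area/s with s the semi-perimeter.
Area = (√3/4)·46.7² = (√3/4)·2180.89 ≈ 0.433013·2180.89 ≈ 944.353
s = 3·46.7/2 = 70.05
r ≈ 944.353/70.05 ≈ 13.4811
(Equivalently r = side/(2√3) = 46.7/3.4641 ≈ 13.4811.)

r = 13.48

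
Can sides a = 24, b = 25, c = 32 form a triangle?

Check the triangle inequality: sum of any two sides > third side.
a + b vs c: 24 + 25 = 49 > 32  ✓
a + c vs b: 24 + 32 = 56 > 25  ✓
b + c vs a: 25 + 32 = 57 > 24  ✓

Yes, triangle inequality satisfied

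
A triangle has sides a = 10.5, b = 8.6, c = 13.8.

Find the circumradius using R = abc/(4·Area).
First find the area with Heron's formula.
s = (10.5 + 8.6 + 13.8)/2 = 16.45
Area = √(s(s−a)(s−b)(s−c)) = √(16.45·5.95·7.85·2.65) ≈ √2036.1 ≈ 45.1231
abc = 10.5·8.6·13.8 = 1246.14
R = abc/(4·Area) ≈ 1246.14/(4·45.1231) = 1246.14/180.493 ≈ 6.90411

R = 6.904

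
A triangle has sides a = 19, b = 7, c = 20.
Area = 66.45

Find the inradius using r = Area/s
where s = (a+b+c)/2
s = (19 + 7 + 20)/2 = 46/2 = 23
r = Area/s = 66.45/23 ≈ 2.88913

r = 2.889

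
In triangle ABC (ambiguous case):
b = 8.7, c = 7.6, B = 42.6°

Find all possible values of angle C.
b/sin(B) = c/sin(C)  ⇒  sin(C) = c·sin(B)/b = 7.6·sin(42.6°)/8.7
sin(42.6°) ≈ 0.676876
sin(C) ≈ 7.6·0.676876/8.7 ≈ 5.14426/8.7 ≈ 0.591294
Candidate 1: C₁ = arcsin(0.591294) ≈ 36.2489°  →  A = 180° − 42.6° − 36.2489° ≈ 101.151° > 0, valid
Candidate 2: C₂ = 180° − C₁ ≈ 143.751°  →  A = 180° − 42.6° − 143.751° ≈ -6.3511° ≤ 0, not a valid triangle

C = 36.25° (one solution)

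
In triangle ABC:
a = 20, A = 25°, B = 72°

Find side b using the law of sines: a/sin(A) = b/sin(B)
a/sin(A) = b/sin(B)  ⇒  b = a·sin(B)/sin(A) = 20·sin(72°)/sin(25°)
sin(72°) ≈ 0.951057, sin(25°) ≈ 0.422618
b ≈ 20·0.951057/0.422618 ≈ 19.0211/0.422618 ≈ 45.0078

b = 45.01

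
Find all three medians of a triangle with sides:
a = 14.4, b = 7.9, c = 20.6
Median formula: m_a = ½√(2b² + 2c² − a²) (and cyclically). a² = 207.36, b² = 62.41, c² = 424.36.
m_a = ½√(2·62.41 + 2·424.36 − 207.36) = ½√766.18 ≈ ½·27.68 ≈ 13.84
m_b = ½√(2·207.36 + 2·424.36 − 62.41) = ½√1201.03 ≈ ½·34.6559 ≈ 17.3279
m_c = ½√(2·207.36 + 2·62.41 − 424.36) = ½√115.18 ≈ ½·10.7322 ≈ 5.3661

m_a = 13.84, m_b = 17.33, m_c = 5.366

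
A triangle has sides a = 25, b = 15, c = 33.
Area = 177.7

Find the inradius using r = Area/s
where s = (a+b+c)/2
s = (25 + 15 + 33)/2 = 73/2 = 36.5
r = Area/s = 177.7/36.5 ≈ 4.86849

r = 4.868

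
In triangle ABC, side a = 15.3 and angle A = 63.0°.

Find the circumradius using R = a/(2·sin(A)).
R = a/(2·sin(A)) = 15.3/(2·sin(63.0°))
sin(63.0°) ≈ 0.891007
R ≈ 15.3/(2·0.891007) = 15.3/1.78201 ≈ 8.5858

R = 8.586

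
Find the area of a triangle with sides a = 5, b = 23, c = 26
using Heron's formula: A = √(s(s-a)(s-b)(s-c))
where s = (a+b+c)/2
s = (5 + 23 + 26)/2 = 54/2 = 27
s − a = 22, s − b = 4, s − c = 1
s(s−a)(s−b)(s−c) = 27·22·4·1 = 2376
Area = √2376 ≈ 48.7442

s = 27.0, Area = 48.74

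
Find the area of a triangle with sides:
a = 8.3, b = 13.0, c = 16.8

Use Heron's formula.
s = (8.3 + 13.0 + 16.8)/2 = 38.1/2 = 19.05
s − a = 10.75, s − b = 6.05, s − c = 2.25
s(s−a)(s−b)(s−c) = 19.05·10.75·6.05·2.25 ≈ 2787.67
Area = √2787.67 ≈ 52.7984

Area = 52.8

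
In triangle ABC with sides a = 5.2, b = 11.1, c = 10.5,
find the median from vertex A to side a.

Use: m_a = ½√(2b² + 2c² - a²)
m_a = ½√(2·11.1² + 2·10.5² − 5.2²) = ½√(2·123.21 + 2·110.25 − 27.04) = ½√(246.42 + 220.5 − 27.04) = ½√439.88
√439.88 ≈ 20.9733, so m_a ≈ 10.4867

m_a = 10.49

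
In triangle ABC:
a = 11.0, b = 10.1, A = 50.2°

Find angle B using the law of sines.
a/sin(A) = b/sin(B)  ⇒  sin(B) = b·sin(A)/a = 10.1·sin(50.2°)/11.0
sin(50.2°) ≈ 0.768284
sin(B) ≈ 10.1·0.768284/11.0 ≈ 7.75966/11.0 ≈ 0.705424
B = arcsin(0.705424) ≈ 44.8638°
(Since b ≤ a we need B ≤ A, so the obtuse alternative 180° − 44.8638° ≈ 135.136° is rejected.)

B = 44.86°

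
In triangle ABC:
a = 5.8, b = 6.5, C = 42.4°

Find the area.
Two sides and the included angle (SAS): A = ½·a·b·sin(C) = ½·5.8·6.5·sin(42.4°)
sin(42.4°) ≈ 0.674302
A ≈ ½·37.7·0.674302 = 18.85·0.674302 ≈ 12.7106

Area = 12.71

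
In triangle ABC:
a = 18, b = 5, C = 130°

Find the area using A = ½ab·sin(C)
A = ½·a·b·sin(C) = ½·18·5·sin(130°)
sin(130°) ≈ 0.766044
A ≈ ½·90·0.766044 = 45·0.766044 ≈ 34.472

Area = 34.47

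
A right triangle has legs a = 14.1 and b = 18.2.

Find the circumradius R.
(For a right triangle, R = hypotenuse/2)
Hypotenuse c = √(a² + b²) = √(198.81 + 331.24) = √530.05 ≈ 23.0228
R = c/2 ≈ 23.0228/2 ≈ 11.5114

R = 11.51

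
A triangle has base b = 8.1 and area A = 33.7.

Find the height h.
A = ½·b·h  ⇒  h = 2A/b = 2·33.7/8.1 = 67.4/8.1 ≈ 8.32099

h = 8.321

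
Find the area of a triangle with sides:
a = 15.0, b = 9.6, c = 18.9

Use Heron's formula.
s = (15.0 + 9.6 + 18.9)/2 = 43.5/2 = 21.75
s − a = 6.75, s − b = 12.15, s − c = 2.85
s(s−a)(s−b)(s−c) = 21.75·6.75·12.15·2.85 ≈ 5083.75
Area = √5083.75 ≈ 71.3004

Area = 71.3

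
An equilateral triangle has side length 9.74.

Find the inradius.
r = Area/s with s the semi-perimeter.
Area = (√3/4)·9.74² = (√3/4)·94.8676 ≈ 0.433013·94.8676 ≈ 41.0789
s = 3·9.74/2 = 14.61
r ≈ 41.0789/14.61 ≈ 2.8117
(Equivalently r = side/(2√3) = 9.74/3.4641 ≈ 2.8117.)

r = 2.812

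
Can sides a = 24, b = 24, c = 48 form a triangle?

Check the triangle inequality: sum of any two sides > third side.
a + b vs c: 24 + 24 = 48 ≤ 48  ✗
a + c vs b: 24 + 48 = 72 > 24  ✓
b + c vs a: 24 + 48 = 72 > 24  ✓

No: 24 + 24 = 48 is not > 48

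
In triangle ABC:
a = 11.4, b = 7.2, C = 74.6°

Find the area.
Two sides and the included angle (SAS): A = ½·a·b·sin(C) = ½·11.4·7.2·sin(74.6°)
sin(74.6°) ≈ 0.964095
A ≈ ½·82.08·0.964095 = 41.04·0.964095 ≈ 39.5665

Area = 39.57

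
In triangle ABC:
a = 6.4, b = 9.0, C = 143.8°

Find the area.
Two sides and the included angle (SAS): A = ½·a·b·sin(C) = ½·6.4·9.0·sin(143.8°)
sin(143.8°) ≈ 0.590606
A ≈ ½·57.6·0.590606 = 28.8·0.590606 ≈ 17.0094

Area = 17.01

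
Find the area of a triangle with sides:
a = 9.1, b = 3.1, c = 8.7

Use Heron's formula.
s = (9.1 + 3.1 + 8.7)/2 = 20.9/2 = 10.45
s − a = 1.35, s − b = 7.35, s − c = 1.75
s(s−a)(s−b)(s−c) = 10.45·1.35·7.35·1.75 ≈ 181.458
Area = √181.458 ≈ 13.4706

Area = 13.47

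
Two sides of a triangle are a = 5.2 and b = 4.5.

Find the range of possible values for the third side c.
Triangle inequality: |a − b| < c < a + b
|a − b| = |5.2 − 4.5| = 0.7
a + b = 5.2 + 4.5 = 9.7

0.7 < c < 9.7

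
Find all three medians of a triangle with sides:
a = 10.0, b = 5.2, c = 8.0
Median formula: m_a = ½√(2b² + 2c² − a²) (and cyclically). a² = 100, b² = 27.04, c² = 64.
m_a = ½√(2·27.04 + 2·64 − 100) = ½√82.08 ≈ ½·9.0598 ≈ 4.5299
m_b = ½√(2·100 + 2·64 − 27.04) = ½√300.96 ≈ ½·17.3482 ≈ 8.6741
m_c = ½√(2·100 + 2·27.04 − 64) = ½√190.08 ≈ ½·13.787 ≈ 6.89348

m_a = 4.53, m_b = 8.674, m_c = 6.893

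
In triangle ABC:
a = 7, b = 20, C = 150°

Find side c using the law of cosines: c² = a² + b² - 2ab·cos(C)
c² = 7² + 20² − 2·7·20·cos(150°)
cos(150°) ≈ -0.866025
c² ≈ 49 + 400 − 280·(-0.866025) ≈ 449 + 242.487 ≈ 691.487
c ≈ √691.487 ≈ 26.2961

c = 26.3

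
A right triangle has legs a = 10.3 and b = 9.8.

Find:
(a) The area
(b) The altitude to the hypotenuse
(a) The legs are perpendicular, so Area = ½·a·b = ½·10.3·9.8 = ½·100.94 = 50.47
(b) Hypotenuse c = √(a² + b²) = √(106.09 + 96.04) = √202.13 ≈ 14.2172
    Area = ½·c·h_c  ⇒  h_c = 2·Area/c = 100.94/14.2172 ≈ 7.09983

Area = 50.47, h_c = 7.1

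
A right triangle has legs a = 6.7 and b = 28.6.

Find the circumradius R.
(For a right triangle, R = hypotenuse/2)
Hypotenuse c = √(a² + b²) = √(44.89 + 817.96) = √862.85 ≈ 29.3743
R = c/2 ≈ 29.3743/2 ≈ 14.6872

R = 14.69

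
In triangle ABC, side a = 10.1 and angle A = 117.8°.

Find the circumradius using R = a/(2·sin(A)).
R = a/(2·sin(A)) = 10.1/(2·sin(117.8°))
sin(117.8°) ≈ 0.884581
R ≈ 10.1/(2·0.884581) = 10.1/1.76916 ≈ 5.70892

R = 5.709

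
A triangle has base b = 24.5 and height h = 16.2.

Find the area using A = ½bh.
A = ½·b·h = ½·24.5·16.2 = ½·396.9 = 198.45

Area = 198.45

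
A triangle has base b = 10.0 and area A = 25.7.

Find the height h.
A = ½·b·h  ⇒  h = 2A/b = 2·25.7/10.0 = 51.4/10.0 ≈ 5.14

h = 5.14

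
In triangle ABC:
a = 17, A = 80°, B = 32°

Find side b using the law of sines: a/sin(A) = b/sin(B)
a/sin(A) = b/sin(B)  ⇒  b = a·sin(B)/sin(A) = 17·sin(32°)/sin(80°)
sin(32°) ≈ 0.529919, sin(80°) ≈ 0.984808
b ≈ 17·0.529919/0.984808 ≈ 9.00863/0.984808 ≈ 9.1476

b = 9.148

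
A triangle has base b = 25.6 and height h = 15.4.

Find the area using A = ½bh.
A = ½·b·h = ½·25.6·15.4 = ½·394.24 = 197.12

Area = 197.12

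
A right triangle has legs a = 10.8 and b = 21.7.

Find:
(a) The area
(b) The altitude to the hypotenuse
(a) The legs are perpendicular, so Area = ½·a·b = ½·10.8·21.7 = ½·234.36 = 117.18
(b) Hypotenuse c = √(a² + b²) = √(116.64 + 470.89) = √587.53 ≈ 24.239
    Area = ½·c·h_c  ⇒  h_c = 2·Area/c = 234.36/24.239 ≈ 9.66871

Area = 117.18, h_c = 9.669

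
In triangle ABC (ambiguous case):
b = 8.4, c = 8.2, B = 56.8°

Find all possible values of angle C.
b/sin(B) = c/sin(C)  ⇒  sin(C) = c·sin(B)/b = 8.2·sin(56.8°)/8.4
sin(56.8°) ≈ 0.836764
sin(C) ≈ 8.2·0.836764/8.4 ≈ 6.86147/8.4 ≈ 0.816841
Candidate 1: C₁ = arcsin(0.816841) ≈ 54.7698°  →  A = 180° − 56.8° − 54.7698° ≈ 68.4302° > 0, valid
Candidate 2: C₂ = 180° − C₁ ≈ 125.23°  →  A = 180° − 56.8° − 125.23° ≈ -2.0302° ≤ 0, not a valid triangle

C = 54.77° (one solution)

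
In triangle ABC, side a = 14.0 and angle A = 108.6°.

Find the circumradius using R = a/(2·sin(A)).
R = a/(2·sin(A)) = 14.0/(2·sin(108.6°))
sin(108.6°) ≈ 0.947768
R ≈ 14.0/(2·0.947768) = 14.0/1.89554 ≈ 7.38577

R = 7.386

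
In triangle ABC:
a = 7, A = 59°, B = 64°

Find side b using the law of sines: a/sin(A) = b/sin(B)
a/sin(A) = b/sin(B)  ⇒  b = a·sin(B)/sin(A) = 7·sin(64°)/sin(59°)
sin(64°) ≈ 0.898794, sin(59°) ≈ 0.857167
b ≈ 7·0.898794/0.857167 ≈ 6.29156/0.857167 ≈ 7.33994

b = 7.34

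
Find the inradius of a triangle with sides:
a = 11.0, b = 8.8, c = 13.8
r = Area/s where s is the semi-perimeter.
s = (11.0 + 8.8 + 13.8)/2 = 33.6/2 = 16.8
Area = √(s(s−a)(s−b)(s−c)) = √(16.8·5.8·8·3) ≈ √2338.56 ≈ 48.3587
r ≈ 48.3587/16.8 ≈ 2.87849

r = 2.878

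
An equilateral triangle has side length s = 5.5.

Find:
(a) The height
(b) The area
(a) The height splits the triangle into two 30-60-90 halves: h = s·√3/2 = 5.5·1.73205/2 ≈ 9.52628/2 ≈ 4.76314
(b) Area = (√3/4)·s² = (√3/4)·5.5² = (√3/4)·30.25 ≈ 0.433013·30.25 ≈ 13.0986

Height = 4.763, Area = 13.1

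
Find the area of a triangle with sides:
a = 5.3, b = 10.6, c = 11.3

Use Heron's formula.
s = (5.3 + 10.6 + 11.3)/2 = 27.2/2 = 13.6
s − a = 8.3, s − b = 3, s − c = 2.3
s(s−a)(s−b)(s−c) = 13.6·8.3·3·2.3 ≈ 778.872
Area = √778.872 ≈ 27.9083

Area = 27.91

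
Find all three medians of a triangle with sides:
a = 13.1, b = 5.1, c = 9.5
Median formula: m_a = ½√(2b² + 2c² − a²) (and cyclically). a² = 171.61, b² = 26.01, c² = 90.25.
m_a = ½√(2·26.01 + 2·90.25 − 171.61) = ½√60.91 ≈ ½·7.80449 ≈ 3.90224
m_b = ½√(2·171.61 + 2·90.25 − 26.01) = ½√497.71 ≈ ½·22.3094 ≈ 11.1547
m_c = ½√(2·171.61 + 2·26.01 − 90.25) = ½√304.99 ≈ ½·17.464 ≈ 8.73198

m_a = 3.902, m_b = 11.15, m_c = 8.732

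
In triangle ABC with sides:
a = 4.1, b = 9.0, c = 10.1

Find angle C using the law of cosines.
c² = a² + b² − 2ab·cos(C)  ⇒  cos(C) = (a² + b² − c²)/(2ab)
cos(C) = (4.1² + 9.0² − 10.1²)/(2·4.1·9.0) = (16.81 + 81 − 102.01)/73.8 = -4.2/73.8 ≈ -0.0569106
C = arccos(-0.0569106) ≈ 93.2625°

C = 93.26°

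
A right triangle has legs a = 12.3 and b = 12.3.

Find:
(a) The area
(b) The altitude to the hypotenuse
(a) The legs are perpendicular, so Area = ½·a·b = ½·12.3·12.3 = ½·151.29 = 75.645
(b) Hypotenuse c = √(a² + b²) = √(151.29 + 151.29) = √302.58 ≈ 17.3948
    Area = ½·c·h_c  ⇒  h_c = 2·Area/c = 151.29/17.3948 ≈ 8.69741

Area = 75.645, h_c = 8.697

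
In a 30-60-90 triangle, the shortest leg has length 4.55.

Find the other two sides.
In a 30-60-90 triangle the sides are in ratio 1 : √3 : 2 (short leg : long leg : hypotenuse).
Long leg = 4.55·√3 ≈ 4.55·1.73205 ≈ 7.88083
Hypotenuse = 2·4.55 = 9.1

Long leg = 4.55√3 = 7.881, Hypotenuse = 9.1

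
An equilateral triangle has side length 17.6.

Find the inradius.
r = Area/s with s the semi-perimeter.
Area = (√3/4)·17.6² = (√3/4)·309.76 ≈ 0.433013·309.76 ≈ 134.13
s = 3·17.6/2 = 26.4
r ≈ 134.13/26.4 ≈ 5.08068
(Equivalently r = side/(2√3) = 17.6/3.4641 ≈ 5.08068.)

r = 5.081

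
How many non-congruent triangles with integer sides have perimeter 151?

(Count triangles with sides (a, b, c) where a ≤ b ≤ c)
Let a ≤ b ≤ c with a + b + c = 151. The only binding inequality is a + b > c, i.e. 151 − c > c, so c < 151/2; and c ≥ 151/3 since c is the largest side.
So 51 ≤ c ≤ 75. For each c, b runs from ⌈(151 − c)/2⌉ up to c (then a = 151 − b − c satisfies 1 ≤ a ≤ b automatically), giving c − ⌈(151 − c)/2⌉ + 1 choices.
Summing over c: 2 + 3 + 5 + 6 + … + 36 + 38  (25 terms, c = 51, …, 75) = 494
Check (closed form: nearest integer to p²/48 for even p, (p+3)²/48 for odd p): (151+3)²/48 = 154²/48 = 23716/48 ≈ 494.08 → 494

494 triangles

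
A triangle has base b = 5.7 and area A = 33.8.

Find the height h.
A = ½·b·h  ⇒  h = 2A/b = 2·33.8/5.7 = 67.6/5.7 ≈ 11.8596

h = 11.86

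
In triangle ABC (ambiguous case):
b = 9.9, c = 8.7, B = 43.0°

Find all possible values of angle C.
b/sin(B) = c/sin(C)  ⇒  sin(C) = c·sin(B)/b = 8.7·sin(43.0°)/9.9
sin(43.0°) ≈ 0.681998
sin(C) ≈ 8.7·0.681998/9.9 ≈ 5.93339/9.9 ≈ 0.599332
Candidate 1: C₁ = arcsin(0.599332) ≈ 36.8221°  →  A = 180° − 43.0° − 36.8221° ≈ 100.178° > 0, valid
Candidate 2: C₂ = 180° − C₁ ≈ 143.178°  →  A = 180° − 43.0° − 143.178° ≈ -6.1779° ≤ 0, not a valid triangle

C = 36.82° (one solution)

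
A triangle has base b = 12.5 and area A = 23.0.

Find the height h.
A = ½·b·h  ⇒  h = 2A/b = 2·23.0/12.5 = 46/12.5 ≈ 3.68

h = 3.68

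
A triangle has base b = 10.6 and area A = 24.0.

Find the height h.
A = ½·b·h  ⇒  h = 2A/b = 2·24.0/10.6 = 48/10.6 ≈ 4.5283

h = 4.528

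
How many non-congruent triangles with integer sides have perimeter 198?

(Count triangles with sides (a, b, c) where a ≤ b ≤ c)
Let a ≤ b ≤ c with a + b + c = 198. The only binding inequality is a + b > c, i.e. 198 − c > c, so c < 198/2; and c ≥ 198/3 since c is the largest side.
So 66 ≤ c ≤ 98. For each c, b runs from ⌈(198 − c)/2⌉ up to c (then a = 198 − b − c satisfies 1 ≤ a ≤ b automatically), giving c − ⌈(198 − c)/2⌉ + 1 choices.
Summing over c: 1 + 2 + 4 + 5 + … + 47 + 49  (33 terms, c = 66, …, 98) = 817
Check (closed form: nearest integer to p²/48 for even p, (p+3)²/48 for odd p): 198²/48 = 39204/48 ≈ 816.75 → 817

817 triangles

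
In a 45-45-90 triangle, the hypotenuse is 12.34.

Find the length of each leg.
In a 45-45-90 triangle hypotenuse = leg·√2, so leg = hypotenuse/√2.
Leg = 12.34/√2 ≈ 12.34/1.41421 ≈ 8.7257

Each leg = 8.726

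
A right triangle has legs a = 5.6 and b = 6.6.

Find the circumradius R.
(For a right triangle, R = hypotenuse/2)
Hypotenuse c = √(a² + b²) = √(31.36 + 43.56) = √74.92 ≈ 8.65563
R = c/2 ≈ 8.65563/2 ≈ 4.32782

R = 4.328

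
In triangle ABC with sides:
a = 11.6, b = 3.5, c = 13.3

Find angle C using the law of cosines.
c² = a² + b² − 2ab·cos(C)  ⇒  cos(C) = (a² + b² − c²)/(2ab)
cos(C) = (11.6² + 3.5² − 13.3²)/(2·11.6·3.5) = (134.56 + 12.25 − 176.89)/81.2 = -30.08/81.2 ≈ -0.370443
C = arccos(-0.370443) ≈ 111.743°

C = 111.7°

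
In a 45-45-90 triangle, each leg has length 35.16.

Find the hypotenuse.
In a 45-45-90 triangle the sides are in ratio 1 : 1 : √2, so hypotenuse = leg·√2.
Hypotenuse = 35.16·√2 ≈ 35.16·1.41421 ≈ 49.7237

Hypotenuse = 35.16√2 = 49.72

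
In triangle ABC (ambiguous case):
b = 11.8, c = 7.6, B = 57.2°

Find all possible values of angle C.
b/sin(B) = c/sin(C)  ⇒  sin(C) = c·sin(B)/b = 7.6·sin(57.2°)/11.8
sin(57.2°) ≈ 0.840567
sin(C) ≈ 7.6·0.840567/11.8 ≈ 6.38831/11.8 ≈ 0.541382
Candidate 1: C₁ = arcsin(0.541382) ≈ 32.7778°  →  A = 180° − 57.2° − 32.7778° ≈ 90.0222° > 0, valid
Candidate 2: C₂ = 180° − C₁ ≈ 147.222°  →  A = 180° − 57.2° − 147.222° ≈ -24.4222° ≤ 0, not a valid triangle

C = 32.78° (one solution)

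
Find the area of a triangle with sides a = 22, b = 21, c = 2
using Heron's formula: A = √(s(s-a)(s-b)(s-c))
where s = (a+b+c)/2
s = (22 + 21 + 2)/2 = 45/2 = 22.5
s − a = 0.5, s − b = 1.5, s − c = 20.5
s(s−a)(s−b)(s−c) = 22.5·0.5·1.5·20.5 = 345.9375
Area = √345.9375 ≈ 18.5994

s = 22.5, Area = 18.6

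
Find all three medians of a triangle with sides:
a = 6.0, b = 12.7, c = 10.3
Median formula: m_a = ½√(2b² + 2c² − a²) (and cyclically). a² = 36, b² = 161.29, c² = 106.09.
m_a = ½√(2·161.29 + 2·106.09 − 36) = ½√498.76 ≈ ½·22.3329 ≈ 11.1665
m_b = ½√(2·36 + 2·106.09 − 161.29) = ½√122.89 ≈ ½·11.0856 ≈ 5.54279
m_c = ½√(2·36 + 2·161.29 − 106.09) = ½√288.49 ≈ ½·16.985 ≈ 8.4925

m_a = 11.17, m_b = 5.543, m_c = 8.492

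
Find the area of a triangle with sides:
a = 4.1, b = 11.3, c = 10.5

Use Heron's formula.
s = (4.1 + 11.3 + 10.5)/2 = 25.9/2 = 12.95
s − a = 8.85, s − b = 1.65, s − c = 2.45
s(s−a)(s−b)(s−c) = 12.95·8.85·1.65·2.45 ≈ 463.301
Area = √463.301 ≈ 21.5244

Area = 21.52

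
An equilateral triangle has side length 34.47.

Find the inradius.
r = Area/s with s the semi-perimeter.
Area = (√3/4)·34.47² = (√3/4)·1188.1809 ≈ 0.433013·1188.1809 ≈ 514.497
s = 3·34.47/2 = 51.705
r ≈ 514.497/51.705 ≈ 9.95063
(Equivalently r = side/(2√3) = 34.47/3.4641 ≈ 9.95063.)

r = 9.951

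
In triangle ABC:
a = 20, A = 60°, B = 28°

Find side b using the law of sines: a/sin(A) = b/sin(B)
a/sin(A) = b/sin(B)  ⇒  b = a·sin(B)/sin(A) = 20·sin(28°)/sin(60°)
sin(28°) ≈ 0.469472, sin(60°) ≈ 0.866025
b ≈ 20·0.469472/0.866025 ≈ 9.38943/0.866025 ≈ 10.842

b = 10.84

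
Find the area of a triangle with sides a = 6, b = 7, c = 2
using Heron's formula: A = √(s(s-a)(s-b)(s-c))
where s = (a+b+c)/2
s = (6 + 7 + 2)/2 = 15/2 = 7.5
s − a = 1.5, s − b = 0.5, s − c = 5.5
s(s−a)(s−b)(s−c) = 7.5·1.5·0.5·5.5 = 30.9375
Area = √30.9375 ≈ 5.56215

s = 7.5, Area = 5.562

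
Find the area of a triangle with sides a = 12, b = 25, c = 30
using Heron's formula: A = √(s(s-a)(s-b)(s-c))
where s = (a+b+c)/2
s = (12 + 25 + 30)/2 = 67/2 = 33.5
s − a = 21.5, s − b = 8.5, s − c = 3.5
s(s−a)(s−b)(s−c) = 33.5·21.5·8.5·3.5 = 21427.4375
Area = √21427.4375 ≈ 146.381

s = 33.5, Area = 146.4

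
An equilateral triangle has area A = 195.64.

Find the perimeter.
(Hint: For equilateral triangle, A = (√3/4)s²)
A = (√3/4)s²  ⇒  s² = 4A/√3 = 4·195.64/√3 = 782.56/1.73205 ≈ 451.811
s ≈ √451.811 ≈ 21.2559
Perimeter = 3s ≈ 3·21.2559 ≈ 63.7676

Perimeter = 63.77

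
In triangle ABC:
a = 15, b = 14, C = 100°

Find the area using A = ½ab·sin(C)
A = ½·a·b·sin(C) = ½·15·14·sin(100°)
sin(100°) ≈ 0.984808
A ≈ ½·210·0.984808 = 105·0.984808 ≈ 103.405

Area = 103.4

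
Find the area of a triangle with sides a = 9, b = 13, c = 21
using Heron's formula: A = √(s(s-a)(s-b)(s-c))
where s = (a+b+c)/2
s = (9 + 13 + 21)/2 = 43/2 = 21.5
s − a = 12.5, s − b = 8.5, s − c = 0.5
s(s−a)(s−b)(s−c) = 21.5·12.5·8.5·0.5 = 1142.1875
Area = √1142.1875 ≈ 33.7963

s = 21.5, Area = 33.8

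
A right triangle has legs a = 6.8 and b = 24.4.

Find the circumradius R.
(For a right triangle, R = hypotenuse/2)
Hypotenuse c = √(a² + b²) = √(46.24 + 595.36) = √641.6 ≈ 25.3298
R = c/2 ≈ 25.3298/2 ≈ 12.6649

R = 12.66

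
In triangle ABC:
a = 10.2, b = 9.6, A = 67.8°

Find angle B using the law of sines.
a/sin(A) = b/sin(B)  ⇒  sin(B) = b·sin(A)/a = 9.6·sin(67.8°)/10.2
sin(67.8°) ≈ 0.925871
sin(B) ≈ 9.6·0.925871/10.2 ≈ 8.88836/10.2 ≈ 0.871408
B = arcsin(0.871408) ≈ 60.6226°
(Since b ≤ a we need B ≤ A, so the obtuse alternative 180° − 60.6226° ≈ 119.377° is rejected.)

B = 60.62°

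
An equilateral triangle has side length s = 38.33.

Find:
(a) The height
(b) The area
(a) The height splits the triangle into two 30-60-90 halves: h = s·√3/2 = 38.33·1.73205/2 ≈ 66.3895/2 ≈ 33.1948
(b) Area = (√3/4)·s² = (√3/4)·38.33² = (√3/4)·1469.1889 ≈ 0.433013·1469.1889 ≈ 636.177

Height = 33.19, Area = 636.2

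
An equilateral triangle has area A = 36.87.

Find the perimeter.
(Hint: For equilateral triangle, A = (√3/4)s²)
A = (√3/4)s²  ⇒  s² = 4A/√3 = 4·36.87/√3 = 147.48/1.73205 ≈ 85.1476
s ≈ √85.1476 ≈ 9.22755
Perimeter = 3s ≈ 3·9.22755 ≈ 27.6826

Perimeter = 27.68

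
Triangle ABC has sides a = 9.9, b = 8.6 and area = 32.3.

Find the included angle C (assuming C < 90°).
Area = ½·a·b·sin(C)  ⇒  sin(C) = 2·Area/(a·b) = 2·32.3/(9.9·8.6) = 64.6/85.14 ≈ 0.75875
C = arcsin(0.75875) ≈ 49.3542° (taking the acute solution since C < 90°)

C = 49.35°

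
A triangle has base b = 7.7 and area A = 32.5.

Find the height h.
A = ½·b·h  ⇒  h = 2A/b = 2·32.5/7.7 = 65/7.7 ≈ 8.44156

h = 8.442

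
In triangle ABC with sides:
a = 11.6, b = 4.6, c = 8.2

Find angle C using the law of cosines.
c² = a² + b² − 2ab·cos(C)  ⇒  cos(C) = (a² + b² − c²)/(2ab)
cos(C) = (11.6² + 4.6² − 8.2²)/(2·11.6·4.6) = (134.56 + 21.16 − 67.24)/106.72 = 88.48/106.72 ≈ 0.829085
C = arccos(0.829085) ≈ 33.9951°

C = 34°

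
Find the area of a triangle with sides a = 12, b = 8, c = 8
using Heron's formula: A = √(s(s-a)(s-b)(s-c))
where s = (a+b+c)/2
s = (12 + 8 + 8)/2 = 28/2 = 14
s − a = 2, s − b = 6, s − c = 6
s(s−a)(s−b)(s−c) = 14·2·6·6 = 1008
Area = √1008 ≈ 31.749

s = 14.0, Area = 31.75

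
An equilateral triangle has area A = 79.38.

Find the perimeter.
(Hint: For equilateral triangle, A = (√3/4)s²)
A = (√3/4)s²  ⇒  s² = 4A/√3 = 4·79.38/√3 = 317.52/1.73205 ≈ 183.32
s ≈ √183.32 ≈ 13.5396
Perimeter = 3s ≈ 3·13.5396 ≈ 40.6187

Perimeter = 40.62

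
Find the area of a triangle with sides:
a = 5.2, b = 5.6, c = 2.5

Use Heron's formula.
s = (5.2 + 5.6 + 2.5)/2 = 13.3/2 = 6.65
s − a = 1.45, s − b = 1.05, s − c = 4.15
s(s−a)(s−b)(s−c) = 6.65·1.45·1.05·4.15 ≈ 42.0172
Area = √42.0172 ≈ 6.48207

Area = 6.482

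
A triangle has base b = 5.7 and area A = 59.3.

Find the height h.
A = ½·b·h  ⇒  h = 2A/b = 2·59.3/5.7 = 118.6/5.7 ≈ 20.807

h = 20.81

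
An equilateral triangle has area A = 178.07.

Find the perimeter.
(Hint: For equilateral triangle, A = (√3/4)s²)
A = (√3/4)s²  ⇒  s² = 4A/√3 = 4·178.07/√3 = 712.28/1.73205 ≈ 411.235
s ≈ √411.235 ≈ 20.2789
Perimeter = 3s ≈ 3·20.2789 ≈ 60.8368

Perimeter = 60.84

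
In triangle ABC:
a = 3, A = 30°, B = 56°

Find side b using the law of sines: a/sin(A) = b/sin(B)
a/sin(A) = b/sin(B)  ⇒  b = a·sin(B)/sin(A) = 3·sin(56°)/sin(30°)
sin(56°) ≈ 0.829038, sin(30°) ≈ 0.5
b ≈ 3·0.829038/0.5 ≈ 2.48711/0.5 ≈ 4.97423

b = 4.974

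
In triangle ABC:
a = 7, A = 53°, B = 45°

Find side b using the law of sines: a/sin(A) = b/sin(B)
a/sin(A) = b/sin(B)  ⇒  b = a·sin(B)/sin(A) = 7·sin(45°)/sin(53°)
sin(45°) ≈ 0.707107, sin(53°) ≈ 0.798636
b ≈ 7·0.707107/0.798636 ≈ 4.94975/0.798636 ≈ 6.19776

b = 6.198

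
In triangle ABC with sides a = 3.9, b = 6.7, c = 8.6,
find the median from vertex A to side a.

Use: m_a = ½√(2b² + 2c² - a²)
m_a = ½√(2·6.7² + 2·8.6² − 3.9²) = ½√(2·44.89 + 2·73.96 − 15.21) = ½√(89.78 + 147.92 − 15.21) = ½√222.49
√222.49 ≈ 14.9161, so m_a ≈ 7.45805

m_a = 7.458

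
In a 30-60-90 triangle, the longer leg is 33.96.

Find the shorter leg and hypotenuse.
In a 30-60-90 triangle the sides are in ratio 1 : √3 : 2, so short leg = long leg/√3 and hypotenuse = 2·(short leg).
Short leg = 33.96/√3 ≈ 33.96/1.73205 ≈ 19.6068
Hypotenuse = 2·19.6068 ≈ 39.2136

Short leg = 19.61, Hypotenuse = 39.21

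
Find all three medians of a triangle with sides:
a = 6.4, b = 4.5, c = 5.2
Median formula: m_a = ½√(2b² + 2c² − a²) (and cyclically). a² = 40.96, b² = 20.25, c² = 27.04.
m_a = ½√(2·20.25 + 2·27.04 − 40.96) = ½√53.62 ≈ ½·7.32257 ≈ 3.66128
m_b = ½√(2·40.96 + 2·27.04 − 20.25) = ½√115.75 ≈ ½·10.7587 ≈ 5.37936
m_c = ½√(2·40.96 + 2·20.25 − 27.04) = ½√95.38 ≈ ½·9.76627 ≈ 4.88313

m_a = 3.661, m_b = 5.379, m_c = 4.883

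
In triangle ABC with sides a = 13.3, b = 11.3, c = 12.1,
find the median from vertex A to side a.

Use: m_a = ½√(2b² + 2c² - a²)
m_a = ½√(2·11.3² + 2·12.1² − 13.3²) = ½√(2·127.69 + 2·146.41 − 176.89) = ½√(255.38 + 292.82 − 176.89) = ½√371.31
√371.31 ≈ 19.2694, so m_a ≈ 9.6347

m_a = 9.635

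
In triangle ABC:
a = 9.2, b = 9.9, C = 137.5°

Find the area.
Two sides and the included angle (SAS): A = ½·a·b·sin(C) = ½·9.2·9.9·sin(137.5°)
sin(137.5°) ≈ 0.67559
A ≈ ½·91.08·0.67559 = 45.54·0.67559 ≈ 30.7664

Area = 30.77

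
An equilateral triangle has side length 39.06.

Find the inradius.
r = Area/s with s the semi-perimeter.
Area = (√3/4)·39.06² = (√3/4)·1525.6836 ≈ 0.433013·1525.6836 ≈ 660.64
s = 3·39.06/2 = 58.59
r ≈ 660.64/58.59 ≈ 11.2757
(Equivalently r = side/(2√3) = 39.06/3.4641 ≈ 11.2757.)

r = 11.28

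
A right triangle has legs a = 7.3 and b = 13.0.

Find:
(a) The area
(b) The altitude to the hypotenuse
(a) The legs are perpendicular, so Area = ½·a·b = ½·7.3·13.0 = ½·94.9 = 47.45
(b) Hypotenuse c = √(a² + b²) = √(53.29 + 169) = √222.29 ≈ 14.9094
    Area = ½·c·h_c  ⇒  h_c = 2·Area/c = 94.9/14.9094 ≈ 6.36511

Area = 47.45, h_c = 6.365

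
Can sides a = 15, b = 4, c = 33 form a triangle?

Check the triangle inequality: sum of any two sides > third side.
a + b vs c: 15 + 4 = 19 ≤ 33  ✗
a + c vs b: 15 + 33 = 48 > 4  ✓
b + c vs a: 4 + 33 = 37 > 15  ✓

No: 15 + 4 = 19 is not > 33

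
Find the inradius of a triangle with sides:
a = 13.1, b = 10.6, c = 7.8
r = Area/s where s is the semi-perimeter.
s = (13.1 + 10.6 + 7.8)/2 = 31.5/2 = 15.75
Area = √(s(s−a)(s−b)(s−c)) = √(15.75·2.65·5.15·7.95) ≈ √1708.84 ≈ 41.3381
r ≈ 41.3381/15.75 ≈ 2.62464

r = 2.625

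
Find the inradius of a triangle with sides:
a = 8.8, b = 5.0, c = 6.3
r = Area/s where s is the semi-perimeter.
s = (8.8 + 5.0 + 6.3)/2 = 20.1/2 = 10.05
Area = √(s(s−a)(s−b)(s−c)) = √(10.05·1.25·5.05·3.75) ≈ √237.902 ≈ 15.4241
r ≈ 15.4241/10.05 ≈ 1.53473

r = 1.535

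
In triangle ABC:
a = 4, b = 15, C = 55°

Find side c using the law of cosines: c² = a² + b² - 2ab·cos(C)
c² = 4² + 15² − 2·4·15·cos(55°)
cos(55°) ≈ 0.573576
c² ≈ 16 + 225 − 120·(0.573576) ≈ 241 − 68.8292 ≈ 172.171
c ≈ √172.171 ≈ 13.1214

c = 13.12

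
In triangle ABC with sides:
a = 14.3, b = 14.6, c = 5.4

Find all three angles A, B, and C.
Law of cosines for each angle (a² = 204.49, b² = 213.16, c² = 29.16):
cos(A) = (b² + c² − a²)/(2bc) = (213.16 + 29.16 − 204.49)/(2·14.6·5.4) = 37.83/157.68 ≈ 0.239916  ⇒  A ≈ 76.1184°
cos(B) = (a² + c² − b²)/(2ac) = (204.49 + 29.16 − 213.16)/(2·14.3·5.4) = 20.49/154.44 ≈ 0.132673  ⇒  B ≈ 82.3759°
cos(C) = (a² + b² − c²)/(2ab) = (204.49 + 213.16 − 29.16)/(2·14.3·14.6) = 388.49/417.56 ≈ 0.930381  ⇒  C ≈ 21.5057°
Check: A + B + C ≈ 180°

A = 76.12°, B = 82.38°, C = 21.51°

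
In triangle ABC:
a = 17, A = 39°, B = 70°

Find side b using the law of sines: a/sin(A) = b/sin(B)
a/sin(A) = b/sin(B)  ⇒  b = a·sin(B)/sin(A) = 17·sin(70°)/sin(39°)
sin(70°) ≈ 0.939693, sin(39°) ≈ 0.62932
b ≈ 17·0.939693/0.62932 ≈ 15.9748/0.62932 ≈ 25.3842

b = 25.38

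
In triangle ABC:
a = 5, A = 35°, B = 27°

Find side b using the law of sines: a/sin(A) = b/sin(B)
a/sin(A) = b/sin(B)  ⇒  b = a·sin(B)/sin(A) = 5·sin(27°)/sin(35°)
sin(27°) ≈ 0.45399, sin(35°) ≈ 0.573576
b ≈ 5·0.45399/0.573576 ≈ 2.26995/0.573576 ≈ 3.95754

b = 3.958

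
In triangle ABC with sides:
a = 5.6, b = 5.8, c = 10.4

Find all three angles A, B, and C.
Law of cosines for each angle (a² = 31.36, b² = 33.64, c² = 108.16):
cos(A) = (b² + c² − a²)/(2bc) = (33.64 + 108.16 − 31.36)/(2·5.8·10.4) = 110.44/120.64 ≈ 0.915451  ⇒  A ≈ 23.7302°
cos(B) = (a² + c² − b²)/(2ac) = (31.36 + 108.16 − 33.64)/(2·5.6·10.4) = 105.88/116.48 ≈ 0.908997  ⇒  B ≈ 24.6329°
cos(C) = (a² + b² − c²)/(2ab) = (31.36 + 33.64 − 108.16)/(2·5.6·5.8) = -43.16/64.96 ≈ -0.664409  ⇒  C ≈ 131.637°
Check: A + B + C ≈ 180°

A = 23.73°, B = 24.63°, C = 131.6°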